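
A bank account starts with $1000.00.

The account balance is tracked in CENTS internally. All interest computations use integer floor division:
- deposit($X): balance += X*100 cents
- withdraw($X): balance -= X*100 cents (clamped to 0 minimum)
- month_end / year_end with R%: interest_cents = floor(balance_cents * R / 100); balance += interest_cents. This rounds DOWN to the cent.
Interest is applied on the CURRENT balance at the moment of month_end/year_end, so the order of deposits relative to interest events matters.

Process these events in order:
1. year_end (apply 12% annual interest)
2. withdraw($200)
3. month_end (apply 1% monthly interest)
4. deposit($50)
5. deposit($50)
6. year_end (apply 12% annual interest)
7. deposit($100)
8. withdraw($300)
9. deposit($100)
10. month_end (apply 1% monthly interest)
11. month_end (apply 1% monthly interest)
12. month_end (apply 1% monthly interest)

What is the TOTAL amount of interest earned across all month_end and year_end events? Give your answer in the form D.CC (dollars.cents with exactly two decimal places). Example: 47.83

After 1 (year_end (apply 12% annual interest)): balance=$1120.00 total_interest=$120.00
After 2 (withdraw($200)): balance=$920.00 total_interest=$120.00
After 3 (month_end (apply 1% monthly interest)): balance=$929.20 total_interest=$129.20
After 4 (deposit($50)): balance=$979.20 total_interest=$129.20
After 5 (deposit($50)): balance=$1029.20 total_interest=$129.20
After 6 (year_end (apply 12% annual interest)): balance=$1152.70 total_interest=$252.70
After 7 (deposit($100)): balance=$1252.70 total_interest=$252.70
After 8 (withdraw($300)): balance=$952.70 total_interest=$252.70
After 9 (deposit($100)): balance=$1052.70 total_interest=$252.70
After 10 (month_end (apply 1% monthly interest)): balance=$1063.22 total_interest=$263.22
After 11 (month_end (apply 1% monthly interest)): balance=$1073.85 total_interest=$273.85
After 12 (month_end (apply 1% monthly interest)): balance=$1084.58 total_interest=$284.58

Answer: 284.58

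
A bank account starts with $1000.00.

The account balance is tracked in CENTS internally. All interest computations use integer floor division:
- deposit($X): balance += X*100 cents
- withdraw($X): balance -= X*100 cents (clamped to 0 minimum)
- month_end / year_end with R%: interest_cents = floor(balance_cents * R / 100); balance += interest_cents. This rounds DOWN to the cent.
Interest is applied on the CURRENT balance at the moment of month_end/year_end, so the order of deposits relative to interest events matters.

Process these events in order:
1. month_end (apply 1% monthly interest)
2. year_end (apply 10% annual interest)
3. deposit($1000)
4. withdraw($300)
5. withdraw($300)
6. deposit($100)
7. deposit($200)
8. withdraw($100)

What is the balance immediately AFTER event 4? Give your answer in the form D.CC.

Answer: 1811.00

Derivation:
After 1 (month_end (apply 1% monthly interest)): balance=$1010.00 total_interest=$10.00
After 2 (year_end (apply 10% annual interest)): balance=$1111.00 total_interest=$111.00
After 3 (deposit($1000)): balance=$2111.00 total_interest=$111.00
After 4 (withdraw($300)): balance=$1811.00 total_interest=$111.00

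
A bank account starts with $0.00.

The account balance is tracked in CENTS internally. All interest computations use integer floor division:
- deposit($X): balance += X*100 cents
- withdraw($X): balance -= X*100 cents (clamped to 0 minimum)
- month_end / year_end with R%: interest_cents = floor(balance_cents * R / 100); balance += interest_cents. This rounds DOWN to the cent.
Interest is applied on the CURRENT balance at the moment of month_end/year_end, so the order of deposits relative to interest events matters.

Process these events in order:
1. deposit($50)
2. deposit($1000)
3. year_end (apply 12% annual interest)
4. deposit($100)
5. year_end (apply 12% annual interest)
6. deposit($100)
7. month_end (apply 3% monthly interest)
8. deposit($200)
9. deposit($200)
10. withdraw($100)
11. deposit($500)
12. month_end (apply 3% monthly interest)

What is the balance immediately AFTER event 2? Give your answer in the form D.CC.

After 1 (deposit($50)): balance=$50.00 total_interest=$0.00
After 2 (deposit($1000)): balance=$1050.00 total_interest=$0.00

Answer: 1050.00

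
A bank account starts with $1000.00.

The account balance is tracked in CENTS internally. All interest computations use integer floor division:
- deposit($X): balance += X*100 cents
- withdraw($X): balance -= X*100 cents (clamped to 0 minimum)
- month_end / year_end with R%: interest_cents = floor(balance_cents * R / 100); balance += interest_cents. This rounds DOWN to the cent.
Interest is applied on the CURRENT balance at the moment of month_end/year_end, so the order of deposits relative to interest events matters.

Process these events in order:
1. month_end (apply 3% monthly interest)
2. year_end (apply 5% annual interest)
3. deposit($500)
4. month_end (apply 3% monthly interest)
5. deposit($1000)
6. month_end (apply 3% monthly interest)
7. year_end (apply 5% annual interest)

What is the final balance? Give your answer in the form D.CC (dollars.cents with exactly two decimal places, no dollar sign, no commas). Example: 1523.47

After 1 (month_end (apply 3% monthly interest)): balance=$1030.00 total_interest=$30.00
After 2 (year_end (apply 5% annual interest)): balance=$1081.50 total_interest=$81.50
After 3 (deposit($500)): balance=$1581.50 total_interest=$81.50
After 4 (month_end (apply 3% monthly interest)): balance=$1628.94 total_interest=$128.94
After 5 (deposit($1000)): balance=$2628.94 total_interest=$128.94
After 6 (month_end (apply 3% monthly interest)): balance=$2707.80 total_interest=$207.80
After 7 (year_end (apply 5% annual interest)): balance=$2843.19 total_interest=$343.19

Answer: 2843.19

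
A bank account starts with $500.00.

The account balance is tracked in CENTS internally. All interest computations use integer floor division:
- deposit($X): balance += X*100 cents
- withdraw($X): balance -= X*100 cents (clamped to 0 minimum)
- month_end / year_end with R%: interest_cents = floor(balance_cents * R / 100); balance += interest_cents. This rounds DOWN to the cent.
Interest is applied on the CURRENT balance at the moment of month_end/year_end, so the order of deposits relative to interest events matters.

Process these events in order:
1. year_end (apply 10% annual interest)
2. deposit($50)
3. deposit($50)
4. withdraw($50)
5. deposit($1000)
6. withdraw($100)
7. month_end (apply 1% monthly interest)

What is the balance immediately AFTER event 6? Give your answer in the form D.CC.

Answer: 1500.00

Derivation:
After 1 (year_end (apply 10% annual interest)): balance=$550.00 total_interest=$50.00
After 2 (deposit($50)): balance=$600.00 total_interest=$50.00
After 3 (deposit($50)): balance=$650.00 total_interest=$50.00
After 4 (withdraw($50)): balance=$600.00 total_interest=$50.00
After 5 (deposit($1000)): balance=$1600.00 total_interest=$50.00
After 6 (withdraw($100)): balance=$1500.00 total_interest=$50.00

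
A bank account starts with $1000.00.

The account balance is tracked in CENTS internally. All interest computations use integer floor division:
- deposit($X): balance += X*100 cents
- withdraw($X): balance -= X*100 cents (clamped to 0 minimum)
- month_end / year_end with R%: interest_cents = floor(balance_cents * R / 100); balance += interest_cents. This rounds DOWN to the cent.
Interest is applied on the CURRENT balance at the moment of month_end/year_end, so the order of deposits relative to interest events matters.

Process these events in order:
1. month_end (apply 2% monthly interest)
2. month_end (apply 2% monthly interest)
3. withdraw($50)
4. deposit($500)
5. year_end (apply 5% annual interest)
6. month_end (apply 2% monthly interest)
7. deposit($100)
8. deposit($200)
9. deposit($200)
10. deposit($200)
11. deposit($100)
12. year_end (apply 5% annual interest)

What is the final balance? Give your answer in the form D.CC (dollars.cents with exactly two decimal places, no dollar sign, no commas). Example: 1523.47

Answer: 2516.02

Derivation:
After 1 (month_end (apply 2% monthly interest)): balance=$1020.00 total_interest=$20.00
After 2 (month_end (apply 2% monthly interest)): balance=$1040.40 total_interest=$40.40
After 3 (withdraw($50)): balance=$990.40 total_interest=$40.40
After 4 (deposit($500)): balance=$1490.40 total_interest=$40.40
After 5 (year_end (apply 5% annual interest)): balance=$1564.92 total_interest=$114.92
After 6 (month_end (apply 2% monthly interest)): balance=$1596.21 total_interest=$146.21
After 7 (deposit($100)): balance=$1696.21 total_interest=$146.21
After 8 (deposit($200)): balance=$1896.21 total_interest=$146.21
After 9 (deposit($200)): balance=$2096.21 total_interest=$146.21
After 10 (deposit($200)): balance=$2296.21 total_interest=$146.21
After 11 (deposit($100)): balance=$2396.21 total_interest=$146.21
After 12 (year_end (apply 5% annual interest)): balance=$2516.02 total_interest=$266.02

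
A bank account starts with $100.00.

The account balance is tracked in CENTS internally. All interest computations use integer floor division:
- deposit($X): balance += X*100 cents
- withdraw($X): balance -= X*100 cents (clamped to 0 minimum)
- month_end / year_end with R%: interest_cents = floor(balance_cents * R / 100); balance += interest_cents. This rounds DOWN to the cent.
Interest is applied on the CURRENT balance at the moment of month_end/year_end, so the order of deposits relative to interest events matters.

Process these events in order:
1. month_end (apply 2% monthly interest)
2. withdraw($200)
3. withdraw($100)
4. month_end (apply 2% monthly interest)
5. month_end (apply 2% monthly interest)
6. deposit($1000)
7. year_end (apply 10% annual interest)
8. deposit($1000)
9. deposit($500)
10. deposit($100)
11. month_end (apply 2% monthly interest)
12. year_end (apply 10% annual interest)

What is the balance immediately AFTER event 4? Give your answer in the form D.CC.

After 1 (month_end (apply 2% monthly interest)): balance=$102.00 total_interest=$2.00
After 2 (withdraw($200)): balance=$0.00 total_interest=$2.00
After 3 (withdraw($100)): balance=$0.00 total_interest=$2.00
After 4 (month_end (apply 2% monthly interest)): balance=$0.00 total_interest=$2.00

Answer: 0.00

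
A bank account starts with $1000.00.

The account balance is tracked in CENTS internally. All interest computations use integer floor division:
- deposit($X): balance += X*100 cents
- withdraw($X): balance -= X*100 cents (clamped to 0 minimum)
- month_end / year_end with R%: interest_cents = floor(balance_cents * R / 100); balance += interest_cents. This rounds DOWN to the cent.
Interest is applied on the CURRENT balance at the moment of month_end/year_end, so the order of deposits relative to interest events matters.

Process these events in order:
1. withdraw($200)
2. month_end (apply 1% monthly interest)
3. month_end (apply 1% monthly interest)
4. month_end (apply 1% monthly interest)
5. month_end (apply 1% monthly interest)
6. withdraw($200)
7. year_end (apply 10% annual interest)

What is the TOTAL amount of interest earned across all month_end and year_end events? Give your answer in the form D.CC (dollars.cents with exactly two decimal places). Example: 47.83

After 1 (withdraw($200)): balance=$800.00 total_interest=$0.00
After 2 (month_end (apply 1% monthly interest)): balance=$808.00 total_interest=$8.00
After 3 (month_end (apply 1% monthly interest)): balance=$816.08 total_interest=$16.08
After 4 (month_end (apply 1% monthly interest)): balance=$824.24 total_interest=$24.24
After 5 (month_end (apply 1% monthly interest)): balance=$832.48 total_interest=$32.48
After 6 (withdraw($200)): balance=$632.48 total_interest=$32.48
After 7 (year_end (apply 10% annual interest)): balance=$695.72 total_interest=$95.72

Answer: 95.72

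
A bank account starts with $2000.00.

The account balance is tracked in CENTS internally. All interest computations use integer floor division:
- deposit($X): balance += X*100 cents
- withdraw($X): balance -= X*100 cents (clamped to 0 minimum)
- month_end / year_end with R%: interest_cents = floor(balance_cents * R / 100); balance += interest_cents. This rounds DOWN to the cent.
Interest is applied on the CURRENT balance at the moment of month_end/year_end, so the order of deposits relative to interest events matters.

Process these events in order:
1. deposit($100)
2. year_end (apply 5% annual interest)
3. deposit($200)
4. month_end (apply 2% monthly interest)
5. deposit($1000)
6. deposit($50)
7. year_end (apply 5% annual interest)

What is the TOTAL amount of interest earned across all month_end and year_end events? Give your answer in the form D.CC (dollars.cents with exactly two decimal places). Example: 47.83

After 1 (deposit($100)): balance=$2100.00 total_interest=$0.00
After 2 (year_end (apply 5% annual interest)): balance=$2205.00 total_interest=$105.00
After 3 (deposit($200)): balance=$2405.00 total_interest=$105.00
After 4 (month_end (apply 2% monthly interest)): balance=$2453.10 total_interest=$153.10
After 5 (deposit($1000)): balance=$3453.10 total_interest=$153.10
After 6 (deposit($50)): balance=$3503.10 total_interest=$153.10
After 7 (year_end (apply 5% annual interest)): balance=$3678.25 total_interest=$328.25

Answer: 328.25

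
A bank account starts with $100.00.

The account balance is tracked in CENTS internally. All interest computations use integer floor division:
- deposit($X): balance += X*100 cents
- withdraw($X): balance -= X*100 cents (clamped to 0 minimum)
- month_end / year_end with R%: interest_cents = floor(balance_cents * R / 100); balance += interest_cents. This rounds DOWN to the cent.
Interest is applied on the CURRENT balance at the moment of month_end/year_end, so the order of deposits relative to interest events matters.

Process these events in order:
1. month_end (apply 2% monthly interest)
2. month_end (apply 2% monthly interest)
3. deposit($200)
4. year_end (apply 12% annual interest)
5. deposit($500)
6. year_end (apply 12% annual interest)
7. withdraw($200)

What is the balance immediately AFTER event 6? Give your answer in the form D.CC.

Answer: 941.38

Derivation:
After 1 (month_end (apply 2% monthly interest)): balance=$102.00 total_interest=$2.00
After 2 (month_end (apply 2% monthly interest)): balance=$104.04 total_interest=$4.04
After 3 (deposit($200)): balance=$304.04 total_interest=$4.04
After 4 (year_end (apply 12% annual interest)): balance=$340.52 total_interest=$40.52
After 5 (deposit($500)): balance=$840.52 total_interest=$40.52
After 6 (year_end (apply 12% annual interest)): balance=$941.38 total_interest=$141.38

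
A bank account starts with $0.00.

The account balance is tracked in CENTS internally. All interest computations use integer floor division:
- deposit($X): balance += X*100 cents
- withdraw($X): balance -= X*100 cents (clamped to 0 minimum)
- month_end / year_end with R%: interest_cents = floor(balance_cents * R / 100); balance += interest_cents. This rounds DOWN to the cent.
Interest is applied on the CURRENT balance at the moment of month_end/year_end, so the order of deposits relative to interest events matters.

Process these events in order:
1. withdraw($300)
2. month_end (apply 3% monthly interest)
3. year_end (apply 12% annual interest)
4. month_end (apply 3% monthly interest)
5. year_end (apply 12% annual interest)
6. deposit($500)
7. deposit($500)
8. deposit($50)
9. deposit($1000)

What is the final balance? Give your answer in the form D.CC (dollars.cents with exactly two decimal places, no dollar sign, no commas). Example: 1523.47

Answer: 2050.00

Derivation:
After 1 (withdraw($300)): balance=$0.00 total_interest=$0.00
After 2 (month_end (apply 3% monthly interest)): balance=$0.00 total_interest=$0.00
After 3 (year_end (apply 12% annual interest)): balance=$0.00 total_interest=$0.00
After 4 (month_end (apply 3% monthly interest)): balance=$0.00 total_interest=$0.00
After 5 (year_end (apply 12% annual interest)): balance=$0.00 total_interest=$0.00
After 6 (deposit($500)): balance=$500.00 total_interest=$0.00
After 7 (deposit($500)): balance=$1000.00 total_interest=$0.00
After 8 (deposit($50)): balance=$1050.00 total_interest=$0.00
After 9 (deposit($1000)): balance=$2050.00 total_interest=$0.00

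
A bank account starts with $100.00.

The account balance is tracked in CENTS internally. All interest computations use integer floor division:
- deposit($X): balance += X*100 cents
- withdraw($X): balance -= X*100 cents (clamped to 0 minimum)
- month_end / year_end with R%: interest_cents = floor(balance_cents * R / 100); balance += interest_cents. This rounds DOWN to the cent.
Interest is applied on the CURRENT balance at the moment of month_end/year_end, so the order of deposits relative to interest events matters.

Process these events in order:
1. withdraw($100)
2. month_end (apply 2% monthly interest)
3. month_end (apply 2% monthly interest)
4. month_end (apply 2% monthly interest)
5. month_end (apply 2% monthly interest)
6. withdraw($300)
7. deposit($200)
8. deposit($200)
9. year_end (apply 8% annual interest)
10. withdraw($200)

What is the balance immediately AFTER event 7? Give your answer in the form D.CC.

Answer: 200.00

Derivation:
After 1 (withdraw($100)): balance=$0.00 total_interest=$0.00
After 2 (month_end (apply 2% monthly interest)): balance=$0.00 total_interest=$0.00
After 3 (month_end (apply 2% monthly interest)): balance=$0.00 total_interest=$0.00
After 4 (month_end (apply 2% monthly interest)): balance=$0.00 total_interest=$0.00
After 5 (month_end (apply 2% monthly interest)): balance=$0.00 total_interest=$0.00
After 6 (withdraw($300)): balance=$0.00 total_interest=$0.00
After 7 (deposit($200)): balance=$200.00 total_interest=$0.00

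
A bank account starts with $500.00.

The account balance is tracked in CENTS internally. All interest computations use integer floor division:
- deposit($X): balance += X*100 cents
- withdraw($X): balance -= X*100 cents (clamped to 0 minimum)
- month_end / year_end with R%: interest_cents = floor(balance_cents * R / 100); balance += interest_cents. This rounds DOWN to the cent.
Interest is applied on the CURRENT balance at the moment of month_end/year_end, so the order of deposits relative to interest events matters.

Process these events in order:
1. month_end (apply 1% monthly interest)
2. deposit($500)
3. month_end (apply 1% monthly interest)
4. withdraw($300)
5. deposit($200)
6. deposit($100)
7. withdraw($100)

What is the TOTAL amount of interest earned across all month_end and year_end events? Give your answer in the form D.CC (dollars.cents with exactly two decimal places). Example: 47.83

After 1 (month_end (apply 1% monthly interest)): balance=$505.00 total_interest=$5.00
After 2 (deposit($500)): balance=$1005.00 total_interest=$5.00
After 3 (month_end (apply 1% monthly interest)): balance=$1015.05 total_interest=$15.05
After 4 (withdraw($300)): balance=$715.05 total_interest=$15.05
After 5 (deposit($200)): balance=$915.05 total_interest=$15.05
After 6 (deposit($100)): balance=$1015.05 total_interest=$15.05
After 7 (withdraw($100)): balance=$915.05 total_interest=$15.05

Answer: 15.05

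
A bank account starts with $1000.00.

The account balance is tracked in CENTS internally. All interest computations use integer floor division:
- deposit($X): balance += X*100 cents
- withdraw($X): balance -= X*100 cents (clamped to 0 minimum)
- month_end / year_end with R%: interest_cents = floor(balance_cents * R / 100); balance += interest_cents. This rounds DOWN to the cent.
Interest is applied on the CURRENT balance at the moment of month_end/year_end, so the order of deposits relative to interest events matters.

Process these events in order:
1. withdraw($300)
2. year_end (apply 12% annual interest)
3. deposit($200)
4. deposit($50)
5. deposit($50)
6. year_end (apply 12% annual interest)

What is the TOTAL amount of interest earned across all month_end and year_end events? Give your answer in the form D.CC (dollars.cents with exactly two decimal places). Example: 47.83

Answer: 214.08

Derivation:
After 1 (withdraw($300)): balance=$700.00 total_interest=$0.00
After 2 (year_end (apply 12% annual interest)): balance=$784.00 total_interest=$84.00
After 3 (deposit($200)): balance=$984.00 total_interest=$84.00
After 4 (deposit($50)): balance=$1034.00 total_interest=$84.00
After 5 (deposit($50)): balance=$1084.00 total_interest=$84.00
After 6 (year_end (apply 12% annual interest)): balance=$1214.08 total_interest=$214.08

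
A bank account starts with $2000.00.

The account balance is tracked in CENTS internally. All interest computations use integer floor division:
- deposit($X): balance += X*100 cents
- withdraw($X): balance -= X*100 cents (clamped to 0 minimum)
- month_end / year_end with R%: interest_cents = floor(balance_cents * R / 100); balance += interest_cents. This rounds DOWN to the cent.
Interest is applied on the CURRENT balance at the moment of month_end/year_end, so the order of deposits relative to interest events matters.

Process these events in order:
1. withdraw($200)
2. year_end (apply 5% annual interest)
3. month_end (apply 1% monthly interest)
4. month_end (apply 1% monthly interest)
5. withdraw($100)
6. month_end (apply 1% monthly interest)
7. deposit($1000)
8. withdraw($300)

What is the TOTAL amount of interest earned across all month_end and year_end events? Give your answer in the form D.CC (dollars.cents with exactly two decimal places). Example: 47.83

After 1 (withdraw($200)): balance=$1800.00 total_interest=$0.00
After 2 (year_end (apply 5% annual interest)): balance=$1890.00 total_interest=$90.00
After 3 (month_end (apply 1% monthly interest)): balance=$1908.90 total_interest=$108.90
After 4 (month_end (apply 1% monthly interest)): balance=$1927.98 total_interest=$127.98
After 5 (withdraw($100)): balance=$1827.98 total_interest=$127.98
After 6 (month_end (apply 1% monthly interest)): balance=$1846.25 total_interest=$146.25
After 7 (deposit($1000)): balance=$2846.25 total_interest=$146.25
After 8 (withdraw($300)): balance=$2546.25 total_interest=$146.25

Answer: 146.25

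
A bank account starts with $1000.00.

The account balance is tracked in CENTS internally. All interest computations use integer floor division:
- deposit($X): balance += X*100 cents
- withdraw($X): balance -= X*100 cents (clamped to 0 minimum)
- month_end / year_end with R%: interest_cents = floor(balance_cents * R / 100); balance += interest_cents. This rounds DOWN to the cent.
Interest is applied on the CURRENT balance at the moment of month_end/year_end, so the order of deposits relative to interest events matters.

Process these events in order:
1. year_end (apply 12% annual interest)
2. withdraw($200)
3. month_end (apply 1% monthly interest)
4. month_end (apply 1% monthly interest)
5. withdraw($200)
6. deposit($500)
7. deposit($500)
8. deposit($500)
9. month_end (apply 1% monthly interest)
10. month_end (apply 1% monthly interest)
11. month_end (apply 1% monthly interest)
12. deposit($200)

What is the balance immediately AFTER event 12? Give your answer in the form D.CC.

After 1 (year_end (apply 12% annual interest)): balance=$1120.00 total_interest=$120.00
After 2 (withdraw($200)): balance=$920.00 total_interest=$120.00
After 3 (month_end (apply 1% monthly interest)): balance=$929.20 total_interest=$129.20
After 4 (month_end (apply 1% monthly interest)): balance=$938.49 total_interest=$138.49
After 5 (withdraw($200)): balance=$738.49 total_interest=$138.49
After 6 (deposit($500)): balance=$1238.49 total_interest=$138.49
After 7 (deposit($500)): balance=$1738.49 total_interest=$138.49
After 8 (deposit($500)): balance=$2238.49 total_interest=$138.49
After 9 (month_end (apply 1% monthly interest)): balance=$2260.87 total_interest=$160.87
After 10 (month_end (apply 1% monthly interest)): balance=$2283.47 total_interest=$183.47
After 11 (month_end (apply 1% monthly interest)): balance=$2306.30 total_interest=$206.30
After 12 (deposit($200)): balance=$2506.30 total_interest=$206.30

Answer: 2506.30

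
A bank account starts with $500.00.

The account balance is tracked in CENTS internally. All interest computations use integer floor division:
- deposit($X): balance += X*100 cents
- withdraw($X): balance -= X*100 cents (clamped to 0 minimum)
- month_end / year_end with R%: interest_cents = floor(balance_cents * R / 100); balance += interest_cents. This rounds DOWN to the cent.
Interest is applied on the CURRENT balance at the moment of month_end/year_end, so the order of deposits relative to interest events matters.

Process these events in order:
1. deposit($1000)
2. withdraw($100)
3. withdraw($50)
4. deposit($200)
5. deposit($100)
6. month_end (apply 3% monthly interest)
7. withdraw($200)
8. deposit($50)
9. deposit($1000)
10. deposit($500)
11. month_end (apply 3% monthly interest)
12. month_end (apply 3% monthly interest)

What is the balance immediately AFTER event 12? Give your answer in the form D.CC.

After 1 (deposit($1000)): balance=$1500.00 total_interest=$0.00
After 2 (withdraw($100)): balance=$1400.00 total_interest=$0.00
After 3 (withdraw($50)): balance=$1350.00 total_interest=$0.00
After 4 (deposit($200)): balance=$1550.00 total_interest=$0.00
After 5 (deposit($100)): balance=$1650.00 total_interest=$0.00
After 6 (month_end (apply 3% monthly interest)): balance=$1699.50 total_interest=$49.50
After 7 (withdraw($200)): balance=$1499.50 total_interest=$49.50
After 8 (deposit($50)): balance=$1549.50 total_interest=$49.50
After 9 (deposit($1000)): balance=$2549.50 total_interest=$49.50
After 10 (deposit($500)): balance=$3049.50 total_interest=$49.50
After 11 (month_end (apply 3% monthly interest)): balance=$3140.98 total_interest=$140.98
After 12 (month_end (apply 3% monthly interest)): balance=$3235.20 total_interest=$235.20

Answer: 3235.20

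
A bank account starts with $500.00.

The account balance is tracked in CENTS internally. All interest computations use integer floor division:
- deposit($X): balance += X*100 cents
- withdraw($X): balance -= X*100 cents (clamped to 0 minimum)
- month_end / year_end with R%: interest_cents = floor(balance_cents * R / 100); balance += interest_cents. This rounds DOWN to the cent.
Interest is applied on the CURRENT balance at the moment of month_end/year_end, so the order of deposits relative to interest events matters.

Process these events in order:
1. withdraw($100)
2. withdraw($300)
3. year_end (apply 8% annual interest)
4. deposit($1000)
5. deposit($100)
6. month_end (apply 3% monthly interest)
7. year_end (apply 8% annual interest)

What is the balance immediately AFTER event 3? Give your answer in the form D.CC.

Answer: 108.00

Derivation:
After 1 (withdraw($100)): balance=$400.00 total_interest=$0.00
After 2 (withdraw($300)): balance=$100.00 total_interest=$0.00
After 3 (year_end (apply 8% annual interest)): balance=$108.00 total_interest=$8.00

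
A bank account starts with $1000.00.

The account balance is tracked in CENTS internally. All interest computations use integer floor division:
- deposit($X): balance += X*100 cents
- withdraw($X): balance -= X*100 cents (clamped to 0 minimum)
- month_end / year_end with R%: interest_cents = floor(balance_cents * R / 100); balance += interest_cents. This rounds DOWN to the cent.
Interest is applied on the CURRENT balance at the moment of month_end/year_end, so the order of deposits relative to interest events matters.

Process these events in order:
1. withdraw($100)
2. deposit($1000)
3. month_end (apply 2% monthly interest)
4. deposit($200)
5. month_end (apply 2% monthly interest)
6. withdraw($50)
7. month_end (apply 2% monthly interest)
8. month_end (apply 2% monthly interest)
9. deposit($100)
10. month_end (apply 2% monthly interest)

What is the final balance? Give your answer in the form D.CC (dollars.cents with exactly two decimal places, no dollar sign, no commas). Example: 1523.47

Answer: 2363.16

Derivation:
After 1 (withdraw($100)): balance=$900.00 total_interest=$0.00
After 2 (deposit($1000)): balance=$1900.00 total_interest=$0.00
After 3 (month_end (apply 2% monthly interest)): balance=$1938.00 total_interest=$38.00
After 4 (deposit($200)): balance=$2138.00 total_interest=$38.00
After 5 (month_end (apply 2% monthly interest)): balance=$2180.76 total_interest=$80.76
After 6 (withdraw($50)): balance=$2130.76 total_interest=$80.76
After 7 (month_end (apply 2% monthly interest)): balance=$2173.37 total_interest=$123.37
After 8 (month_end (apply 2% monthly interest)): balance=$2216.83 total_interest=$166.83
After 9 (deposit($100)): balance=$2316.83 total_interest=$166.83
After 10 (month_end (apply 2% monthly interest)): balance=$2363.16 total_interest=$213.16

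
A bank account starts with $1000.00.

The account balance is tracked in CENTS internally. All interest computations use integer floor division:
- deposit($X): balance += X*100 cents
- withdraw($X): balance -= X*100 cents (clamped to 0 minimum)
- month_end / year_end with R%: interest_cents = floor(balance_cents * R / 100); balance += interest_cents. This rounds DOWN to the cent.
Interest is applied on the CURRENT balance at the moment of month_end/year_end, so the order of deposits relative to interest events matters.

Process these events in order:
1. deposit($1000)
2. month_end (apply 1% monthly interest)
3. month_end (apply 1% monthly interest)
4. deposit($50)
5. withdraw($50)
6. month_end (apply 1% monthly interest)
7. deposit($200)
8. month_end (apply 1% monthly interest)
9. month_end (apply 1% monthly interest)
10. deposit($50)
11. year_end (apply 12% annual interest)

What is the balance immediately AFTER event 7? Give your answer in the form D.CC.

Answer: 2260.60

Derivation:
After 1 (deposit($1000)): balance=$2000.00 total_interest=$0.00
After 2 (month_end (apply 1% monthly interest)): balance=$2020.00 total_interest=$20.00
After 3 (month_end (apply 1% monthly interest)): balance=$2040.20 total_interest=$40.20
After 4 (deposit($50)): balance=$2090.20 total_interest=$40.20
After 5 (withdraw($50)): balance=$2040.20 total_interest=$40.20
After 6 (month_end (apply 1% monthly interest)): balance=$2060.60 total_interest=$60.60
After 7 (deposit($200)): balance=$2260.60 total_interest=$60.60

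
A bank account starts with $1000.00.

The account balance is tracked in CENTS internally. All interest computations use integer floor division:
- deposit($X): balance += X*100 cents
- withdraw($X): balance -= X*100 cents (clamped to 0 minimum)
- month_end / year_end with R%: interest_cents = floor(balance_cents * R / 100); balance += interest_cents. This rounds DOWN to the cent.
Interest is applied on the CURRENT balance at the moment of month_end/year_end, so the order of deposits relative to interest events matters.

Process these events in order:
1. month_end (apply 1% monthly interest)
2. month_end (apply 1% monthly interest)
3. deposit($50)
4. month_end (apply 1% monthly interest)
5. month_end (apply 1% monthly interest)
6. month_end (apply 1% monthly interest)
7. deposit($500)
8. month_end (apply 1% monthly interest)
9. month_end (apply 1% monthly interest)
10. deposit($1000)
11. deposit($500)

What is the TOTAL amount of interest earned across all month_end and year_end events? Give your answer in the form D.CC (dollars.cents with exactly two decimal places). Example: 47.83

Answer: 84.71

Derivation:
After 1 (month_end (apply 1% monthly interest)): balance=$1010.00 total_interest=$10.00
After 2 (month_end (apply 1% monthly interest)): balance=$1020.10 total_interest=$20.10
After 3 (deposit($50)): balance=$1070.10 total_interest=$20.10
After 4 (month_end (apply 1% monthly interest)): balance=$1080.80 total_interest=$30.80
After 5 (month_end (apply 1% monthly interest)): balance=$1091.60 total_interest=$41.60
After 6 (month_end (apply 1% monthly interest)): balance=$1102.51 total_interest=$52.51
After 7 (deposit($500)): balance=$1602.51 total_interest=$52.51
After 8 (month_end (apply 1% monthly interest)): balance=$1618.53 total_interest=$68.53
After 9 (month_end (apply 1% monthly interest)): balance=$1634.71 total_interest=$84.71
After 10 (deposit($1000)): balance=$2634.71 total_interest=$84.71
After 11 (deposit($500)): balance=$3134.71 total_interest=$84.71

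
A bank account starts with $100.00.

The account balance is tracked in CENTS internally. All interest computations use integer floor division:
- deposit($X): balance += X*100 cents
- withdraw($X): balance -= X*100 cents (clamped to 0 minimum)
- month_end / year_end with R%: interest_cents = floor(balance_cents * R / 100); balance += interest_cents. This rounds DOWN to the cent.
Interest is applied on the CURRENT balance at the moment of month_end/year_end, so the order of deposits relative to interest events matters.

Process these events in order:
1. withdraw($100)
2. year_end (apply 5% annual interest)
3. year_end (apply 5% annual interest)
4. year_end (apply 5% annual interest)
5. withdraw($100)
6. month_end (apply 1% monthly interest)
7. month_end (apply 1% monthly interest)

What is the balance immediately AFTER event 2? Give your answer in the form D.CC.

Answer: 0.00

Derivation:
After 1 (withdraw($100)): balance=$0.00 total_interest=$0.00
After 2 (year_end (apply 5% annual interest)): balance=$0.00 total_interest=$0.00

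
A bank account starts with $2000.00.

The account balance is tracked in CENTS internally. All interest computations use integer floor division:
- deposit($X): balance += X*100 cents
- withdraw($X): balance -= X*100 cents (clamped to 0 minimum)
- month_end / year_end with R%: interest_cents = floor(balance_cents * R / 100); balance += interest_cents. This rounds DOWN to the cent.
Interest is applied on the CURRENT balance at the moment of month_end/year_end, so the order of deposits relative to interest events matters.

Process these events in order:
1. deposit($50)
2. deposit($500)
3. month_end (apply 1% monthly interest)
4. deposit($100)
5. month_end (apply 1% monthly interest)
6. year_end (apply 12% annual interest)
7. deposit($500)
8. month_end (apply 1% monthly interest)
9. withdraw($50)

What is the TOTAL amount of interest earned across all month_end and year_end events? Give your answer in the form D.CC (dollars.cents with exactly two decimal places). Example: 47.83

Answer: 411.78

Derivation:
After 1 (deposit($50)): balance=$2050.00 total_interest=$0.00
After 2 (deposit($500)): balance=$2550.00 total_interest=$0.00
After 3 (month_end (apply 1% monthly interest)): balance=$2575.50 total_interest=$25.50
After 4 (deposit($100)): balance=$2675.50 total_interest=$25.50
After 5 (month_end (apply 1% monthly interest)): balance=$2702.25 total_interest=$52.25
After 6 (year_end (apply 12% annual interest)): balance=$3026.52 total_interest=$376.52
After 7 (deposit($500)): balance=$3526.52 total_interest=$376.52
After 8 (month_end (apply 1% monthly interest)): balance=$3561.78 total_interest=$411.78
After 9 (withdraw($50)): balance=$3511.78 total_interest=$411.78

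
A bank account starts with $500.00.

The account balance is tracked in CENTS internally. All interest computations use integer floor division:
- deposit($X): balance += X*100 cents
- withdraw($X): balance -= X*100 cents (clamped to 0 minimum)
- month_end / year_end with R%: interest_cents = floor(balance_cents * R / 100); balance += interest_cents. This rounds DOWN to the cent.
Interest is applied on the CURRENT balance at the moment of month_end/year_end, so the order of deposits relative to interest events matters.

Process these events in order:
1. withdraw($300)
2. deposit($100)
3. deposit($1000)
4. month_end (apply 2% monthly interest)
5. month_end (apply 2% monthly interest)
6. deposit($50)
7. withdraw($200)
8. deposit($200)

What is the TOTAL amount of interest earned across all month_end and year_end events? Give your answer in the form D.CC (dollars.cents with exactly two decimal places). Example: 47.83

Answer: 52.52

Derivation:
After 1 (withdraw($300)): balance=$200.00 total_interest=$0.00
After 2 (deposit($100)): balance=$300.00 total_interest=$0.00
After 3 (deposit($1000)): balance=$1300.00 total_interest=$0.00
After 4 (month_end (apply 2% monthly interest)): balance=$1326.00 total_interest=$26.00
After 5 (month_end (apply 2% monthly interest)): balance=$1352.52 total_interest=$52.52
After 6 (deposit($50)): balance=$1402.52 total_interest=$52.52
After 7 (withdraw($200)): balance=$1202.52 total_interest=$52.52
After 8 (deposit($200)): balance=$1402.52 total_interest=$52.52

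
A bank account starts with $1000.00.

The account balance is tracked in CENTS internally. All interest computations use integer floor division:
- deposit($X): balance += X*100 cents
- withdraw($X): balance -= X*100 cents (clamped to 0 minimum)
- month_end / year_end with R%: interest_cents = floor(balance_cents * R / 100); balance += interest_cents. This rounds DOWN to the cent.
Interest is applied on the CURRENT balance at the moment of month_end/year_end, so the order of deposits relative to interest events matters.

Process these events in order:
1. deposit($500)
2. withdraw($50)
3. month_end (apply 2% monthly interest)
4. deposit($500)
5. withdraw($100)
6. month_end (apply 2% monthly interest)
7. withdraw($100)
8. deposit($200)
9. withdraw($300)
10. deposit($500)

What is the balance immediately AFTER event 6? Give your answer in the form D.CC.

Answer: 1916.58

Derivation:
After 1 (deposit($500)): balance=$1500.00 total_interest=$0.00
After 2 (withdraw($50)): balance=$1450.00 total_interest=$0.00
After 3 (month_end (apply 2% monthly interest)): balance=$1479.00 total_interest=$29.00
After 4 (deposit($500)): balance=$1979.00 total_interest=$29.00
After 5 (withdraw($100)): balance=$1879.00 total_interest=$29.00
After 6 (month_end (apply 2% monthly interest)): balance=$1916.58 total_interest=$66.58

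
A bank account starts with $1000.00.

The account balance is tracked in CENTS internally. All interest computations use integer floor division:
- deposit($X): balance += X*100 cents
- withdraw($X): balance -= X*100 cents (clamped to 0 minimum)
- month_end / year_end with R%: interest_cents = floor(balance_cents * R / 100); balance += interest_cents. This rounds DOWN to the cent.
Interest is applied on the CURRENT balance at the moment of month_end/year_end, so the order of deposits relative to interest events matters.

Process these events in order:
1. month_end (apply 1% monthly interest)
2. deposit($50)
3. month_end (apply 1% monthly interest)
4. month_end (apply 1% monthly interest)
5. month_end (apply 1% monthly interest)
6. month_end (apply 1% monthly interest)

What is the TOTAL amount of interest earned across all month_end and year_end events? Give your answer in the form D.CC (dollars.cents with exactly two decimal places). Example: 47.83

Answer: 53.03

Derivation:
After 1 (month_end (apply 1% monthly interest)): balance=$1010.00 total_interest=$10.00
After 2 (deposit($50)): balance=$1060.00 total_interest=$10.00
After 3 (month_end (apply 1% monthly interest)): balance=$1070.60 total_interest=$20.60
After 4 (month_end (apply 1% monthly interest)): balance=$1081.30 total_interest=$31.30
After 5 (month_end (apply 1% monthly interest)): balance=$1092.11 total_interest=$42.11
After 6 (month_end (apply 1% monthly interest)): balance=$1103.03 total_interest=$53.03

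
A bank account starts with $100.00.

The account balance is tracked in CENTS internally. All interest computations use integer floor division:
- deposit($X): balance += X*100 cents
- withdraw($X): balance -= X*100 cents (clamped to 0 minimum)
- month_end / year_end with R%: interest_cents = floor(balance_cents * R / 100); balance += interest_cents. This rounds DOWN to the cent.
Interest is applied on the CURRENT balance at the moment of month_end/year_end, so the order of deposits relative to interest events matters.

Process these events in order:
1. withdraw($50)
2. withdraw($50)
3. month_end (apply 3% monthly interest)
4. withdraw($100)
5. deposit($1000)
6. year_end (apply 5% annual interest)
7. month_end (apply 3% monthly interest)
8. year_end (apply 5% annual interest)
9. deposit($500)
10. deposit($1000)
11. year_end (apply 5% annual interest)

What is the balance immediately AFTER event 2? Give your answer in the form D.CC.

Answer: 0.00

Derivation:
After 1 (withdraw($50)): balance=$50.00 total_interest=$0.00
After 2 (withdraw($50)): balance=$0.00 total_interest=$0.00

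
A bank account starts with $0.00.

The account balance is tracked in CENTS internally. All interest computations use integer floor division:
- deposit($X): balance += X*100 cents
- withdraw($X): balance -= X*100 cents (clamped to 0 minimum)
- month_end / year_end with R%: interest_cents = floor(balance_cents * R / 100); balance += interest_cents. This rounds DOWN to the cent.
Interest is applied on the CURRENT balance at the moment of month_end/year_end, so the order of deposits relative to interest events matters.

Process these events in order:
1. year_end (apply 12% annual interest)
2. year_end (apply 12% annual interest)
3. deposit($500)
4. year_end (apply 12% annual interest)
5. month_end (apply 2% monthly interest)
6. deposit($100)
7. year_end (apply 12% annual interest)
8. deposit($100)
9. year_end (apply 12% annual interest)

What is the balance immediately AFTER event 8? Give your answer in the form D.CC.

Answer: 851.74

Derivation:
After 1 (year_end (apply 12% annual interest)): balance=$0.00 total_interest=$0.00
After 2 (year_end (apply 12% annual interest)): balance=$0.00 total_interest=$0.00
After 3 (deposit($500)): balance=$500.00 total_interest=$0.00
After 4 (year_end (apply 12% annual interest)): balance=$560.00 total_interest=$60.00
After 5 (month_end (apply 2% monthly interest)): balance=$571.20 total_interest=$71.20
After 6 (deposit($100)): balance=$671.20 total_interest=$71.20
After 7 (year_end (apply 12% annual interest)): balance=$751.74 total_interest=$151.74
After 8 (deposit($100)): balance=$851.74 total_interest=$151.74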